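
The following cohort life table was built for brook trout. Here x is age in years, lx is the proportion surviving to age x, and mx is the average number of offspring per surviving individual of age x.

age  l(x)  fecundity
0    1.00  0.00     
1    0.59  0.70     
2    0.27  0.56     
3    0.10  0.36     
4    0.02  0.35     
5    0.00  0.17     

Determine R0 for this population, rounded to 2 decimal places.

lx·mx by age: 0, 0.413, 0.1512, 0.036, 0.007, 0
R0 = Σ lx·mx = 0.6072 → 0.61

0.61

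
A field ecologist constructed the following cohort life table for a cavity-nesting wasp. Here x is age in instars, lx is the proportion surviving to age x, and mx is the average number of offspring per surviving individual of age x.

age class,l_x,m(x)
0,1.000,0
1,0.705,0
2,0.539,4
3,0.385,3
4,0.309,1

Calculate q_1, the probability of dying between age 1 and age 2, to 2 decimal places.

0.24

q_1 = (l_1 − l_2) / l_1 = (0.705 − 0.539) / 0.705
     = 0.166 / 0.705 = 0.235461… → 0.24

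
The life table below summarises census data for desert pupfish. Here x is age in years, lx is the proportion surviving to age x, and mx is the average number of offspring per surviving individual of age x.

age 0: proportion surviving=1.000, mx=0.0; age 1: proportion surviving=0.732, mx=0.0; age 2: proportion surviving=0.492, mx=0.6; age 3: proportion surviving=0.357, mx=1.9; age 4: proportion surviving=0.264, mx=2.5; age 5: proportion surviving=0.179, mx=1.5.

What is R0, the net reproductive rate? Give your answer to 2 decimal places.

lx·mx by age: 0, 0, 0.2952, 0.6783, 0.66, 0.2685
R0 = Σ lx·mx = 1.902 → 1.90

1.90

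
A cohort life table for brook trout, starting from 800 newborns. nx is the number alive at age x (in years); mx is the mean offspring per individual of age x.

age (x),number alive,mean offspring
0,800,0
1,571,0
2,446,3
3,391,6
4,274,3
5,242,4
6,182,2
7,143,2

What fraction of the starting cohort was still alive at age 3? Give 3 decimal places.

0.489

l_3 = n_3/n_0 = 391/800 = 0.48875 → 0.489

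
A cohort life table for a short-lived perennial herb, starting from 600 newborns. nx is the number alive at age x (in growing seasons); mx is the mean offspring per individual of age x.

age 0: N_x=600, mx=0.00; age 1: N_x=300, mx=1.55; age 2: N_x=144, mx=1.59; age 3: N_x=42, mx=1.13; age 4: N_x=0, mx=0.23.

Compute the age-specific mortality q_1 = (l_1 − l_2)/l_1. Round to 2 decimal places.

0.52

lx = nx/n0 = nx/600: 1, 0.5, 0.24, 0.07, 0
q_1 = (l_1 − l_2) / l_1 = (0.5 − 0.24) / 0.5
     = 0.26 / 0.5 = 0.52 → 0.52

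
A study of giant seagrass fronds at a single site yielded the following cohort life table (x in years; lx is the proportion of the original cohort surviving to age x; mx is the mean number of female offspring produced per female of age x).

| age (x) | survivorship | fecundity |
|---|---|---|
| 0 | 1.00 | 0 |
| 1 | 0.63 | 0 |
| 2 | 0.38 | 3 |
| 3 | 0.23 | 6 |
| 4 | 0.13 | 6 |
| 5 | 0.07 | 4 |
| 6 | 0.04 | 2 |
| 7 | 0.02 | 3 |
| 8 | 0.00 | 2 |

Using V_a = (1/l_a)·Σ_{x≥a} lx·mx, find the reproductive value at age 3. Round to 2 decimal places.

lx·mx for x ≥ 3: 1.38, 0.78, 0.28, 0.08, 0.06, 0 → sum = 2.58
V_3 = 2.58 / l_3 = 2.58 / 0.23 = 11.217391… → 11.22

11.22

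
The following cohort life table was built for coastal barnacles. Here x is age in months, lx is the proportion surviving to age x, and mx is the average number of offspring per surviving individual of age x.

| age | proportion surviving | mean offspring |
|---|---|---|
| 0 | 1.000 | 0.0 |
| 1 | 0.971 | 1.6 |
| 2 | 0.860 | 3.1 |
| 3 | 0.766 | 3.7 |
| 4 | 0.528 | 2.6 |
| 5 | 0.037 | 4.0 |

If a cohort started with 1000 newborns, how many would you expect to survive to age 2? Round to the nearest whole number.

Expected survivors = N0 · l_2 = 1000 × 0.860 = 860 → 860

860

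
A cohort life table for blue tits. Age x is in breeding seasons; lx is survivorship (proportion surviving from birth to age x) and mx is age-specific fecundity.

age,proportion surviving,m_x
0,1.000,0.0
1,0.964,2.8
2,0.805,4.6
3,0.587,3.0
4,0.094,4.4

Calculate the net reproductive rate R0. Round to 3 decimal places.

8.577

lx·mx by age: 0, 2.6992, 3.703, 1.761, 0.4136
R0 = Σ lx·mx = 8.5768 → 8.577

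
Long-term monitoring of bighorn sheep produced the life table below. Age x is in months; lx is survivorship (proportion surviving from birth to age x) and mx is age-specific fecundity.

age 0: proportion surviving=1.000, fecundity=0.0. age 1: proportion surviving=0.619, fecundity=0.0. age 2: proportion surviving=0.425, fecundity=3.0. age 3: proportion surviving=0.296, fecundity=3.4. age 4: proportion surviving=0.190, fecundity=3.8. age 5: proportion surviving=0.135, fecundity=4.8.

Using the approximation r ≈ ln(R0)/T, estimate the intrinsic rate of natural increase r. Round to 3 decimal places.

R0 = Σ lx·mx = 0 + 0 + 1.275 + 1.0064 + 0.722 + 0.648 = 3.6514
Σ x·lx·mx = 11.6972; T = 11.6972/3.6514 = 3.20348…
r ≈ ln(R0)/T = ln(3.6514)/3.20348… = 0.40428… → 0.404

0.404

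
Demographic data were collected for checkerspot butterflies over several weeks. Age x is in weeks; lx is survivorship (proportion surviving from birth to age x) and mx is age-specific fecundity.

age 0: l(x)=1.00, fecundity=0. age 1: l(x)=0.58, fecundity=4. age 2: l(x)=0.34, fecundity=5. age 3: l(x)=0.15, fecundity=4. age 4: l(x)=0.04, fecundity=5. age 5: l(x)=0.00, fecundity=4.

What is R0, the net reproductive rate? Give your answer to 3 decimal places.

4.820

lx·mx by age: 0, 2.32, 1.7, 0.6, 0.2, 0
R0 = Σ lx·mx = 4.82 → 4.820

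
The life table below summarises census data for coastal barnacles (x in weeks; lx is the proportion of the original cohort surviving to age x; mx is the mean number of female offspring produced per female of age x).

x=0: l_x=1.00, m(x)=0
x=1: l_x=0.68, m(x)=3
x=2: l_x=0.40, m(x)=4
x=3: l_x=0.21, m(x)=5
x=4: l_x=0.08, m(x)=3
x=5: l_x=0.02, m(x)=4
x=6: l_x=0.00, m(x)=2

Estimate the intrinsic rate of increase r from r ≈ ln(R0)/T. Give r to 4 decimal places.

R0 = Σ lx·mx = 0 + 2.04 + 1.6 + 1.05 + 0.24 + 0.08 + 0 = 5.01
Σ x·lx·mx = 9.75; T = 9.75/5.01 = 1.94611…
r ≈ ln(R0)/T = ln(5.01)/1.94611… = 0.82803… → 0.8280

0.8280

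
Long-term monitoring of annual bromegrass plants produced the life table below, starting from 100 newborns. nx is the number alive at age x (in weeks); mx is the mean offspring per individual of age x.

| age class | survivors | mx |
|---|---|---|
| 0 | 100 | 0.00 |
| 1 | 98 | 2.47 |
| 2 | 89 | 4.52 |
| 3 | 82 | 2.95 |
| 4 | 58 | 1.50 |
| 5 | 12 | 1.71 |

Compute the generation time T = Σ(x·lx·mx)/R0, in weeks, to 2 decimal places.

2.24

lx = nx/n0 = nx/100: 1, 0.98, 0.89, 0.82, 0.58, 0.12
lx·mx: 0, 2.4206, 4.0228, 2.419, 0.87, 0.2052 → R0 = 9.9376
x·lx·mx: 0, 2.4206, 8.0456, 7.257, 3.48, 1.026 → Σ = 22.2292
T = 22.2292 / 9.9376 = 2.236878… → 2.24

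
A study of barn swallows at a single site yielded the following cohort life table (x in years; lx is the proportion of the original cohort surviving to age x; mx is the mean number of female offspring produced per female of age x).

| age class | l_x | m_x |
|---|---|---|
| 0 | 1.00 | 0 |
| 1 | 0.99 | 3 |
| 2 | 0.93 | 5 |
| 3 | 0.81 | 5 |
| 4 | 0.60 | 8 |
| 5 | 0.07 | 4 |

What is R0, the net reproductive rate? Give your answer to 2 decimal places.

lx·mx by age: 0, 2.97, 4.65, 4.05, 4.8, 0.28
R0 = Σ lx·mx = 16.75 → 16.75

16.75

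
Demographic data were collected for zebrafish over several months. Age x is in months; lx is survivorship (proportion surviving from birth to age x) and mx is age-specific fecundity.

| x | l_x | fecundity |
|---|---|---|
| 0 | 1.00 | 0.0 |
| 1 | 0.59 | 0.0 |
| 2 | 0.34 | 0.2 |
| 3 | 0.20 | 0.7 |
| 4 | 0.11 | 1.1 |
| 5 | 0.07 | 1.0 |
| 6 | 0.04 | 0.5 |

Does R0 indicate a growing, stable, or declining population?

R0 = Σ lx·mx = 0 + 0 + 0.068 + 0.14 + 0.121 + 0.07 + 0.02 = 0.419
R0 < 1, so the population is declining.

declining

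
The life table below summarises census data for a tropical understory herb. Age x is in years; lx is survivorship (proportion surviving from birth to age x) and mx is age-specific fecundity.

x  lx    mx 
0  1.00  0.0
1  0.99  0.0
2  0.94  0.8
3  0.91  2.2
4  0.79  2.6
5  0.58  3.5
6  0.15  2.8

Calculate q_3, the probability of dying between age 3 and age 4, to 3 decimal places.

0.132

q_3 = (l_3 − l_4) / l_3 = (0.91 − 0.79) / 0.91
     = 0.12 / 0.91 = 0.131868… → 0.132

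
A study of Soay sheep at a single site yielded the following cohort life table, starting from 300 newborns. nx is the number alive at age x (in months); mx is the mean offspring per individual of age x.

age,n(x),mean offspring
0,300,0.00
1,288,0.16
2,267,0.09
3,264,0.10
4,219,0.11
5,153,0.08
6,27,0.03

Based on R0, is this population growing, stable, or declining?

declining

lx = nx/n0 = nx/300: 1, 0.96, 0.89, 0.88, 0.73, 0.51, 0.09
R0 = Σ lx·mx = 0 + 0.1536 + 0.0801 + 0.088 + 0.0803 + 0.0408 + 0.0027 = 0.4455
R0 < 1, so the population is declining.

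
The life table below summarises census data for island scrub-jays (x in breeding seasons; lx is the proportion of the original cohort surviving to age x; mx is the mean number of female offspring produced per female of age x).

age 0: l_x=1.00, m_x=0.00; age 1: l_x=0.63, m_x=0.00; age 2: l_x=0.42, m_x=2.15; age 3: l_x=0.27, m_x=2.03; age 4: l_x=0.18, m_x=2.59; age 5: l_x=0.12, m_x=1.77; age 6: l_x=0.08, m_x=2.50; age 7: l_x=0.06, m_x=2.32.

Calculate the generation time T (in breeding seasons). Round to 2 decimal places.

lx·mx: 0, 0, 0.903, 0.5481, 0.4662, 0.2124, 0.2, 0.1392 → R0 = 2.4689
x·lx·mx: 0, 0, 1.806, 1.6443, 1.8648, 1.062, 1.2, 0.9744 → Σ = 8.5515
T = 8.5515 / 2.4689 = 3.463688… → 3.46

3.46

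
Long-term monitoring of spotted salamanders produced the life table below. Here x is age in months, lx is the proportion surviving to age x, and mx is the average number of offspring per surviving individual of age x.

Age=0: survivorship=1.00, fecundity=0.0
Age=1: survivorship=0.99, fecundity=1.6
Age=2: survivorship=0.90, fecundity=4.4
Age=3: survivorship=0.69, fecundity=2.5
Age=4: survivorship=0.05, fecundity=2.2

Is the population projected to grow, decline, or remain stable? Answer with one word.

growing

R0 = Σ lx·mx = 0 + 1.584 + 3.96 + 1.725 + 0.11 = 7.379
R0 > 1, so the population is growing.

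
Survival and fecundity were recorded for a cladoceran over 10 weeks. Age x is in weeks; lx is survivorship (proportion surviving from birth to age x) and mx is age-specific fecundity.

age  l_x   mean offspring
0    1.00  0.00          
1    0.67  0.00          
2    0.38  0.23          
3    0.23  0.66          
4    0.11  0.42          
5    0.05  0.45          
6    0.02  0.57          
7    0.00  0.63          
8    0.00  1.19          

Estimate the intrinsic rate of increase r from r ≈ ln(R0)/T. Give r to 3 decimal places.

-0.366

R0 = Σ lx·mx = 0 + 0 + 0.0874 + 0.1518 + 0.0462 + 0.0225 + 0.0114 + 0 + 0 = 0.3193
Σ x·lx·mx = 0.9959; T = 0.9959/0.3193 = 3.11901…
r ≈ ln(R0)/T = ln(0.3193)/3.11901… = -0.36602… → -0.366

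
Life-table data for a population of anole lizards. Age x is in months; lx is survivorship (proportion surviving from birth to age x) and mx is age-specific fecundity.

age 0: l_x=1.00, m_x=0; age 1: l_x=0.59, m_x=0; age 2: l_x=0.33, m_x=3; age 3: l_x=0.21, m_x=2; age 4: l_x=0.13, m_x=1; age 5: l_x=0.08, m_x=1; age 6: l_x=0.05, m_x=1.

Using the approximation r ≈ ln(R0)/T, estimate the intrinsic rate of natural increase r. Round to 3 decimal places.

0.192

R0 = Σ lx·mx = 0 + 0 + 0.99 + 0.42 + 0.13 + 0.08 + 0.05 = 1.67
Σ x·lx·mx = 4.46; T = 4.46/1.67 = 2.67066…
r ≈ ln(R0)/T = ln(1.67)/2.67066… = 0.19202… → 0.192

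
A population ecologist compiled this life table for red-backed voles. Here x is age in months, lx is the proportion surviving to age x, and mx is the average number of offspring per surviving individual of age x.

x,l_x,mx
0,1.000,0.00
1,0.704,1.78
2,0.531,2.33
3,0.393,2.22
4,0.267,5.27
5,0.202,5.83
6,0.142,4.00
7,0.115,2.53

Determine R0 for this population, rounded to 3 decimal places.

6.807

lx·mx by age: 0, 1.25312, 1.23723, 0.87246, 1.40709, 1.17766, 0.568, 0.29095
R0 = Σ lx·mx = 6.80651 → 6.807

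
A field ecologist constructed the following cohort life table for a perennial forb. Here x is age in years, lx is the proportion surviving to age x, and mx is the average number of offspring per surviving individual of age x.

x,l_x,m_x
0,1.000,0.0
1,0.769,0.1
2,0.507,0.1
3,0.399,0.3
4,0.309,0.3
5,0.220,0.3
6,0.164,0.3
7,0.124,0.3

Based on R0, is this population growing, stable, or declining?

R0 = Σ lx·mx = 0 + 0.0769 + 0.0507 + 0.1197 + 0.0927 + 0.066 + 0.0492 + 0.0372 = 0.4924
R0 < 1, so the population is declining.

declining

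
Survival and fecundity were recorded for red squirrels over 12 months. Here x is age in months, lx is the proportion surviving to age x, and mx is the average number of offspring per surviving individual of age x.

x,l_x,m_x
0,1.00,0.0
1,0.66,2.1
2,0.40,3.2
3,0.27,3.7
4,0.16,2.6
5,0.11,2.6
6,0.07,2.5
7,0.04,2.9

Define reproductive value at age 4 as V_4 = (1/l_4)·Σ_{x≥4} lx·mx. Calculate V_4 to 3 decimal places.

lx·mx for x ≥ 4: 0.416, 0.286, 0.175, 0.116 → sum = 0.993
V_4 = 0.993 / l_4 = 0.993 / 0.16 = 6.20625 → 6.206

6.206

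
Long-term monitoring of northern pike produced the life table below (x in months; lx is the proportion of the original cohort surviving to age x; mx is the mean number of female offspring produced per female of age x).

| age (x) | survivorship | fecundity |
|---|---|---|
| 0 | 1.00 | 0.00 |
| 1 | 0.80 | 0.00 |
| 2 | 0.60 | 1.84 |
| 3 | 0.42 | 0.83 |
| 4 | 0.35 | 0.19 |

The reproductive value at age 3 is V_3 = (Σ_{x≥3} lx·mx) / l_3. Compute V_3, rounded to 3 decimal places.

lx·mx for x ≥ 3: 0.3486, 0.0665 → sum = 0.4151
V_3 = 0.4151 / l_3 = 0.4151 / 0.42 = 0.988333… → 0.988

0.988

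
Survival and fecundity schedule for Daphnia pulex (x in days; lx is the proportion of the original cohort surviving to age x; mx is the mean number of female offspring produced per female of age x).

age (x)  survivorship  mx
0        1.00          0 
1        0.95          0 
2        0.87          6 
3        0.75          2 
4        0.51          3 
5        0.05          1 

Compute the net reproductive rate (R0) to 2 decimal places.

lx·mx by age: 0, 0, 5.22, 1.5, 1.53, 0.05
R0 = Σ lx·mx = 8.3 → 8.30

8.30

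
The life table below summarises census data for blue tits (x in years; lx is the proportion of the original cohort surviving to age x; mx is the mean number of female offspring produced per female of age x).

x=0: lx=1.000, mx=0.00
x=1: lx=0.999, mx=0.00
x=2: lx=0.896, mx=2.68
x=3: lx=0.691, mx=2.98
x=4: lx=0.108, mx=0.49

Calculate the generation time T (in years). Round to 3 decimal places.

lx·mx: 0, 0, 2.40128, 2.05918, 0.05292 → R0 = 4.51338
x·lx·mx: 0, 0, 4.80256, 6.17754, 0.21168 → Σ = 11.19178
T = 11.19178 / 4.51338 = 2.479689… → 2.480

2.480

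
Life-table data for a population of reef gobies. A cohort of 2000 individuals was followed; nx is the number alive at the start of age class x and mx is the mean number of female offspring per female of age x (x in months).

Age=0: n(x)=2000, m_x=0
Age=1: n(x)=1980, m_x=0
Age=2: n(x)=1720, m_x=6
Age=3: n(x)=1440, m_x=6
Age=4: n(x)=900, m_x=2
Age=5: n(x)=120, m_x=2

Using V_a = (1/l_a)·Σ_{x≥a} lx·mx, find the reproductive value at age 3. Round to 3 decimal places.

lx = nx/n0 = nx/2000: 1, 0.99, 0.86, 0.72, 0.45, 0.06
lx·mx for x ≥ 3: 4.32, 0.9, 0.12 → sum = 5.34
V_3 = 5.34 / l_3 = 5.34 / 0.72 = 7.416667… → 7.417

7.417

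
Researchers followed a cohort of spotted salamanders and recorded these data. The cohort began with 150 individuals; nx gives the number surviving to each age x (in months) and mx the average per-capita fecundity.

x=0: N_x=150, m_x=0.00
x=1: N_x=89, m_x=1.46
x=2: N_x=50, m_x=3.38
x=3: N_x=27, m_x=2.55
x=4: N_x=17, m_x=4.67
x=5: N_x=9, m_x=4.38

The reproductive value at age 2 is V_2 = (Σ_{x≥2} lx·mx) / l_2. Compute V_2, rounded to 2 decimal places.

7.13

lx = nx/n0 = nx/150: 1, 0.59333…, 0.33333…, 0.18, 0.11333…, 0.06
lx·mx for x ≥ 2: 1.126667…, 0.459, 0.529267…, 0.2628 → sum = 2.377733…
V_2 = 2.377733… / l_2 = 2.377733… / 0.333333… = 7.1332… → 7.13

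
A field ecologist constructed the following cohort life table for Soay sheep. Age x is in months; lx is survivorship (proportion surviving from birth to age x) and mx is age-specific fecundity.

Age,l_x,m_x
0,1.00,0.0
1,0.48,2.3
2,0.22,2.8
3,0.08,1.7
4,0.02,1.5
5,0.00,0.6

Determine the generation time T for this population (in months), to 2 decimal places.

1.52

lx·mx: 0, 1.104, 0.616, 0.136, 0.03, 0 → R0 = 1.886
x·lx·mx: 0, 1.104, 1.232, 0.408, 0.12, 0 → Σ = 2.864
T = 2.864 / 1.886 = 1.518558… → 1.52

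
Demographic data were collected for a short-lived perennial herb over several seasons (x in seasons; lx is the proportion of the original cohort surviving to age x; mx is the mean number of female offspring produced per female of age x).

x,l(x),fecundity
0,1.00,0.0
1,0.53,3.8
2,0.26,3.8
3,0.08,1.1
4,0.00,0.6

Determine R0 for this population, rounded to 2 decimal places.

lx·mx by age: 0, 2.014, 0.988, 0.088, 0
R0 = Σ lx·mx = 3.09 → 3.09

3.09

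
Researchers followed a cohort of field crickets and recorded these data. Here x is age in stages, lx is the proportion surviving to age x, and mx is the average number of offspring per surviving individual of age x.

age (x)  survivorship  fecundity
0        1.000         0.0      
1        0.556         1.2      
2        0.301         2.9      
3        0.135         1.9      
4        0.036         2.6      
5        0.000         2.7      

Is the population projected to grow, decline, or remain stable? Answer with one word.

R0 = Σ lx·mx = 0 + 0.6672 + 0.8729 + 0.2565 + 0.0936 + 0 = 1.8902
R0 > 1, so the population is growing.

growing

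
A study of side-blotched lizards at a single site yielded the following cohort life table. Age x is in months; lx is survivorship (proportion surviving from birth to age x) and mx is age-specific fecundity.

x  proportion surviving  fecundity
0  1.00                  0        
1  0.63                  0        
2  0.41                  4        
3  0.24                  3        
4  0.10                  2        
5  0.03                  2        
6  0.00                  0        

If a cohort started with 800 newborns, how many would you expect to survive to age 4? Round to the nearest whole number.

Expected survivors = N0 · l_4 = 800 × 0.10 = 80 → 80

80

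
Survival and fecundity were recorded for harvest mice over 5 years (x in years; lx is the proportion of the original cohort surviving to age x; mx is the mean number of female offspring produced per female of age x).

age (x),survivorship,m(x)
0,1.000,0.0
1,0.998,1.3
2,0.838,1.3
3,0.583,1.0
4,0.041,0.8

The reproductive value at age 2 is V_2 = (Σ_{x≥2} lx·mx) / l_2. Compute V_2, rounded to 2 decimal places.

2.03

lx·mx for x ≥ 2: 1.0894, 0.583, 0.0328 → sum = 1.7052
V_2 = 1.7052 / l_2 = 1.7052 / 0.838 = 2.034845… → 2.03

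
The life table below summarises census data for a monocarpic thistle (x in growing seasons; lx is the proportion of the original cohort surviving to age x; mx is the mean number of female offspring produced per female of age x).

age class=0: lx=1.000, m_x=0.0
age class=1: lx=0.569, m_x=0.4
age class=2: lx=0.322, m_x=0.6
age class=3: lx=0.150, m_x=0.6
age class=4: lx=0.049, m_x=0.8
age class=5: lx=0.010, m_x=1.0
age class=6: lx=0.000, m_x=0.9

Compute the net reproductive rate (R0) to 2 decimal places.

lx·mx by age: 0, 0.2276, 0.1932, 0.09, 0.0392, 0.01, 0
R0 = Σ lx·mx = 0.56 → 0.56

0.56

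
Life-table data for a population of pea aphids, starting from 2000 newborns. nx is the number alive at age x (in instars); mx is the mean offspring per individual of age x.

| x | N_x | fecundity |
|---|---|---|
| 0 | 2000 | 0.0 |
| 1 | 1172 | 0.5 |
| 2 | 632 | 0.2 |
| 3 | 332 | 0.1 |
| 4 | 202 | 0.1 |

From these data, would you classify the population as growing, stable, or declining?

lx = nx/n0 = nx/2000: 1, 0.586, 0.316, 0.166, 0.101
R0 = Σ lx·mx = 0 + 0.293 + 0.0632 + 0.0166 + 0.0101 = 0.3829
R0 < 1, so the population is declining.

declining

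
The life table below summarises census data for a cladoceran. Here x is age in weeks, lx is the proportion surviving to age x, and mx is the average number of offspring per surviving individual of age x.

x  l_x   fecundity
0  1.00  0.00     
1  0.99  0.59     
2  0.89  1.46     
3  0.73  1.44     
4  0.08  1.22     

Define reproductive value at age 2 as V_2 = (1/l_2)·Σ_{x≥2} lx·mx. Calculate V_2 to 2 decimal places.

2.75

lx·mx for x ≥ 2: 1.2994, 1.0512, 0.0976 → sum = 2.4482
V_2 = 2.4482 / l_2 = 2.4482 / 0.89 = 2.750787… → 2.75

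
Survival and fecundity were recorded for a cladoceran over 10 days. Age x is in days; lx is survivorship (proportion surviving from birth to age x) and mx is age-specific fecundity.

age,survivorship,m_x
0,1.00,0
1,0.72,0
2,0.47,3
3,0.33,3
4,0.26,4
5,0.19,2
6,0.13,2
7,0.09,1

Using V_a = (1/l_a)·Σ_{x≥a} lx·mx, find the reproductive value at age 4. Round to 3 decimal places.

6.808

lx·mx for x ≥ 4: 1.04, 0.38, 0.26, 0.09 → sum = 1.77
V_4 = 1.77 / l_4 = 1.77 / 0.26 = 6.807692… → 6.808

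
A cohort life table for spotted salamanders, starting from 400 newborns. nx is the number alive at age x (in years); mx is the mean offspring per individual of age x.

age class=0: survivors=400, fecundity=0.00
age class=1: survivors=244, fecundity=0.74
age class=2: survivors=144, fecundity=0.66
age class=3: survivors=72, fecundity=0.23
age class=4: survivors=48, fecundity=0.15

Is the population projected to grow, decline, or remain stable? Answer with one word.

lx = nx/n0 = nx/400: 1, 0.61, 0.36, 0.18, 0.12
R0 = Σ lx·mx = 0 + 0.4514 + 0.2376 + 0.0414 + 0.018 = 0.7484
R0 < 1, so the population is declining.

declining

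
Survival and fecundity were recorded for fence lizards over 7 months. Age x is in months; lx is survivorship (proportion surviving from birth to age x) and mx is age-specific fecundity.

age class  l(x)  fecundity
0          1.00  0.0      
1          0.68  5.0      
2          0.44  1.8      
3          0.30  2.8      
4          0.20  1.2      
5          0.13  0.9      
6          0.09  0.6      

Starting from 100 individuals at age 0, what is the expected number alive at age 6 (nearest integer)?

Expected survivors = N0 · l_6 = 100 × 0.09 = 9 → 9

9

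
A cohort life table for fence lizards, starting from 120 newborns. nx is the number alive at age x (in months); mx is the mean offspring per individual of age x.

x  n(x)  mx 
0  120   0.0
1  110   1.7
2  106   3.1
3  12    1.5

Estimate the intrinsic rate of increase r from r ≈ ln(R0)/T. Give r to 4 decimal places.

0.8865

lx = nx/n0 = nx/120: 1, 0.91667…, 0.88333…, 0.1
R0 = Σ lx·mx = 0 + 1.55833… + 2.73833… + 0.15 = 4.446667…
Σ x·lx·mx = 7.485…; T = 7.485…/4.446667… = 1.68328…
r ≈ ln(R0)/T = ln(4.446667…)/1.68328… = 0.886455… → 0.8865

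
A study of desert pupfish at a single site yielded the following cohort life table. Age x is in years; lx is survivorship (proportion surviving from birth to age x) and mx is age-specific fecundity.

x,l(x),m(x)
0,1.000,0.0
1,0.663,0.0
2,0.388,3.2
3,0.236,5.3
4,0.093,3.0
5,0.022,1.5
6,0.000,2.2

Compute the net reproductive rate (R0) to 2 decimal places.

lx·mx by age: 0, 0, 1.2416, 1.2508, 0.279, 0.033, 0
R0 = Σ lx·mx = 2.8044 → 2.80

2.80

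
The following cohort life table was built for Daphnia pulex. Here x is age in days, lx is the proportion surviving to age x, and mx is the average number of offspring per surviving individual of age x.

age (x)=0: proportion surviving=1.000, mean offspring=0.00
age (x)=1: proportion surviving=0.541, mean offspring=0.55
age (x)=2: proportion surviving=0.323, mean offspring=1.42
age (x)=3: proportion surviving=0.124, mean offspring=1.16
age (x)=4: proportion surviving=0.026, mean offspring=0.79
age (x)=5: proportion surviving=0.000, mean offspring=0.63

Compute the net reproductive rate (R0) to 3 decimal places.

lx·mx by age: 0, 0.29755, 0.45866, 0.14384, 0.02054, 0
R0 = Σ lx·mx = 0.92059 → 0.921

0.921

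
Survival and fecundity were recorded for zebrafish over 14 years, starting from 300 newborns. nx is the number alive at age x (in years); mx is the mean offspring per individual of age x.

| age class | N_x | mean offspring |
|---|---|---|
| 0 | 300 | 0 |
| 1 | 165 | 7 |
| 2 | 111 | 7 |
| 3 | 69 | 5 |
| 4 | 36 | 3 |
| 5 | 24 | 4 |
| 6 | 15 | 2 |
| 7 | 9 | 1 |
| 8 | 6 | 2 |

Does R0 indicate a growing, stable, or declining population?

growing

lx = nx/n0 = nx/300: 1, 0.55, 0.37, 0.23, 0.12, 0.08, 0.05, 0.03, 0.02
R0 = Σ lx·mx = 0 + 3.85 + 2.59 + 1.15 + 0.36 + 0.32 + 0.1 + 0.03 + 0.04 = 8.44
R0 > 1, so the population is growing.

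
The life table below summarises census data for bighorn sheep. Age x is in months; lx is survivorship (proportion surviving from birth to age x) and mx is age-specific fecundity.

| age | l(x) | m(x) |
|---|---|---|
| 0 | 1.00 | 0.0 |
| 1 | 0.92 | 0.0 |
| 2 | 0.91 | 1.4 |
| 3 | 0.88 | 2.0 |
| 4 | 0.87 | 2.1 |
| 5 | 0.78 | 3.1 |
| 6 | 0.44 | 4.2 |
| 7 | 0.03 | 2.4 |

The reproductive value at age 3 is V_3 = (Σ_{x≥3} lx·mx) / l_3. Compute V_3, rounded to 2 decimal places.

9.01

lx·mx for x ≥ 3: 1.76, 1.827, 2.418, 1.848, 0.072 → sum = 7.925
V_3 = 7.925 / l_3 = 7.925 / 0.88 = 9.005682… → 9.01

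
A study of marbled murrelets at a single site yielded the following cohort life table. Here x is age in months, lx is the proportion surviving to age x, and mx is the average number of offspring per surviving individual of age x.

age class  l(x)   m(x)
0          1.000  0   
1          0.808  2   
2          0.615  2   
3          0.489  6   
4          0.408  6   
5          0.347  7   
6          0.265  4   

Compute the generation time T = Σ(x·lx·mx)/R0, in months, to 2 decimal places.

lx·mx: 0, 1.616, 1.23, 2.934, 2.448, 2.429, 1.06 → R0 = 11.717
x·lx·mx: 0, 1.616, 2.46, 8.802, 9.792, 12.145, 6.36 → Σ = 41.175
T = 41.175 / 11.717 = 3.514125… → 3.51

3.51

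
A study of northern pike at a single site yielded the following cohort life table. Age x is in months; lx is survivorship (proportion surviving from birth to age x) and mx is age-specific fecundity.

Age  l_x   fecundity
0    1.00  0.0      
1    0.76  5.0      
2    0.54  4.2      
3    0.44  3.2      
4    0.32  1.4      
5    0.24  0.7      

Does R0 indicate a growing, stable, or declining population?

growing

R0 = Σ lx·mx = 0 + 3.8 + 2.268 + 1.408 + 0.448 + 0.168 = 8.092
R0 > 1, so the population is growing.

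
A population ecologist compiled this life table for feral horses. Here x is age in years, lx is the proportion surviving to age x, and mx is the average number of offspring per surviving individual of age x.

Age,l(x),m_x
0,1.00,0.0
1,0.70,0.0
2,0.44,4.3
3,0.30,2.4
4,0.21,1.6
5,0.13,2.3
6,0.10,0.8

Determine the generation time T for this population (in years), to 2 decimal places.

lx·mx: 0, 0, 1.892, 0.72, 0.336, 0.299, 0.08 → R0 = 3.327
x·lx·mx: 0, 0, 3.784, 2.16, 1.344, 1.495, 0.48 → Σ = 9.263
T = 9.263 / 3.327 = 2.78419… → 2.78

2.78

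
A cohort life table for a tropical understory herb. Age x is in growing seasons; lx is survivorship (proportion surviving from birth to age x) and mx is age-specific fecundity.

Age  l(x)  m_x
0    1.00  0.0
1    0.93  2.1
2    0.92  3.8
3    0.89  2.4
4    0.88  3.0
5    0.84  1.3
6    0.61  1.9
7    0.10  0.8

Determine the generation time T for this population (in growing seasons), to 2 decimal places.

3.10

lx·mx: 0, 1.953, 3.496, 2.136, 2.64, 1.092, 1.159, 0.08 → R0 = 12.556
x·lx·mx: 0, 1.953, 6.992, 6.408, 10.56, 5.46, 6.954, 0.56 → Σ = 38.887
T = 38.887 / 12.556 = 3.097085… → 3.10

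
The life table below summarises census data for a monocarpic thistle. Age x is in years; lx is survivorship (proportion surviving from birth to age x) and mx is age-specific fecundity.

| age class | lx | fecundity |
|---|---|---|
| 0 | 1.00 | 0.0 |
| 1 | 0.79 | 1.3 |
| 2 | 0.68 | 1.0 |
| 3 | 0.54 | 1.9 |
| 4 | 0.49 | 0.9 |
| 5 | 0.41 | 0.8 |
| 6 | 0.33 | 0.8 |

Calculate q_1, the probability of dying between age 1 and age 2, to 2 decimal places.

q_1 = (l_1 − l_2) / l_1 = (0.79 − 0.68) / 0.79
     = 0.11 / 0.79 = 0.139241… → 0.14

0.14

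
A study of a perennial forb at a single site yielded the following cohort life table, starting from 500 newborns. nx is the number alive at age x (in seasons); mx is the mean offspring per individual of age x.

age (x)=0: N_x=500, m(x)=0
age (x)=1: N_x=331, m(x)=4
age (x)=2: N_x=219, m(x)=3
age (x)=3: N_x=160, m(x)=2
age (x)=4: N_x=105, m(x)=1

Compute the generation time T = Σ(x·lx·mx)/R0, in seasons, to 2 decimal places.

1.67

lx = nx/n0 = nx/500: 1, 0.662, 0.438, 0.32, 0.21
lx·mx: 0, 2.648, 1.314, 0.64, 0.21 → R0 = 4.812
x·lx·mx: 0, 2.648, 2.628, 1.92, 0.84 → Σ = 8.036
T = 8.036 / 4.812 = 1.669992… → 1.67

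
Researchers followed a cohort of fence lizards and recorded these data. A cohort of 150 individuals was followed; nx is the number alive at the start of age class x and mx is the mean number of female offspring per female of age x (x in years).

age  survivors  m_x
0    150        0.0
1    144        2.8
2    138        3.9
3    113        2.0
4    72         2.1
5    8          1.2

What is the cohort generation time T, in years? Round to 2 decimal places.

2.12

lx = nx/n0 = nx/150: 1, 0.96, 0.92, 0.75333…, 0.48, 0.05333…
lx·mx: 0, 2.688, 3.588, 1.506667…, 1.008, 0.064… → R0 = 8.854667…
x·lx·mx: 0, 2.688, 7.176, 4.52…, 4.032, 0.32… → Σ = 18.736…
T = 18.736… / 8.854667… = 2.115946… → 2.12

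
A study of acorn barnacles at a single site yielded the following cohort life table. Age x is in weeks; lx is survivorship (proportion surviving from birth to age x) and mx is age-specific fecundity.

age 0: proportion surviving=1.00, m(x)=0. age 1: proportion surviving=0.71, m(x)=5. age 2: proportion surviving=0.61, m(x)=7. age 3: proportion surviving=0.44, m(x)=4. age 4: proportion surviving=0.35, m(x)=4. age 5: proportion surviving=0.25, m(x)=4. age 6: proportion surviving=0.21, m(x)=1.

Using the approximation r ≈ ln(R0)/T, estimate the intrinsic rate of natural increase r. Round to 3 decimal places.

1.043

R0 = Σ lx·mx = 0 + 3.55 + 4.27 + 1.76 + 1.4 + 1 + 0.21 = 12.19
Σ x·lx·mx = 29.23; T = 29.23/12.19 = 2.39787…
r ≈ ln(R0)/T = ln(12.19)/2.39787… = 1.04285… → 1.043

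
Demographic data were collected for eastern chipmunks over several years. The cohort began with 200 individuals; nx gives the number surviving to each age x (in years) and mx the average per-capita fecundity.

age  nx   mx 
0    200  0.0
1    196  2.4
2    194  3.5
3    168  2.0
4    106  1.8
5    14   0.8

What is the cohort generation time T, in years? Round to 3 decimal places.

lx = nx/n0 = nx/200: 1, 0.98, 0.97, 0.84, 0.53, 0.07
lx·mx: 0, 2.352, 3.395, 1.68, 0.954, 0.056 → R0 = 8.437
x·lx·mx: 0, 2.352, 6.79, 5.04, 3.816, 0.28 → Σ = 18.278
T = 18.278 / 8.437 = 2.16641… → 2.166

2.166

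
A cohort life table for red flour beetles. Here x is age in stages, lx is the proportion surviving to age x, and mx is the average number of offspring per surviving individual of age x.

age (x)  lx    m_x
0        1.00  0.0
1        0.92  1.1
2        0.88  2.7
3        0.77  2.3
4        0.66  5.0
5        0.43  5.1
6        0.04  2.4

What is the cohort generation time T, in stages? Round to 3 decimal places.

lx·mx: 0, 1.012, 2.376, 1.771, 3.3, 2.193, 0.096 → R0 = 10.748
x·lx·mx: 0, 1.012, 4.752, 5.313, 13.2, 10.965, 0.576 → Σ = 35.818
T = 35.818 / 10.748 = 3.332527… → 3.333

3.333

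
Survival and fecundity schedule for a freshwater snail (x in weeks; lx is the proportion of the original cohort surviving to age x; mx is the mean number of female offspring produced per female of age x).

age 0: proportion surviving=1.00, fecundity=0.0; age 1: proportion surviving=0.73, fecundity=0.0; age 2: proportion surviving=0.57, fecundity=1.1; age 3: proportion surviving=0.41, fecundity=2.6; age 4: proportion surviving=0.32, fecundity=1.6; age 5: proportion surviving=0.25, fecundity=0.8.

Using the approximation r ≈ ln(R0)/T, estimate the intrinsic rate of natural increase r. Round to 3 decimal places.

R0 = Σ lx·mx = 0 + 0 + 0.627 + 1.066 + 0.512 + 0.2 = 2.405
Σ x·lx·mx = 7.5; T = 7.5/2.405 = 3.1185…
r ≈ ln(R0)/T = ln(2.405)/3.1185… = 0.2814… → 0.281

0.281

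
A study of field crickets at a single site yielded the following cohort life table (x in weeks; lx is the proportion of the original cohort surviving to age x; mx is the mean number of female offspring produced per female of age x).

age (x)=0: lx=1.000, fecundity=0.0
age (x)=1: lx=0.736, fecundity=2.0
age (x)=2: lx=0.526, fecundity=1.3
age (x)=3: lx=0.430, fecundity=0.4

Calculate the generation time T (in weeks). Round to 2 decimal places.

1.44

lx·mx: 0, 1.472, 0.6838, 0.172 → R0 = 2.3278
x·lx·mx: 0, 1.472, 1.3676, 0.516 → Σ = 3.3556
T = 3.3556 / 2.3278 = 1.441533… → 1.44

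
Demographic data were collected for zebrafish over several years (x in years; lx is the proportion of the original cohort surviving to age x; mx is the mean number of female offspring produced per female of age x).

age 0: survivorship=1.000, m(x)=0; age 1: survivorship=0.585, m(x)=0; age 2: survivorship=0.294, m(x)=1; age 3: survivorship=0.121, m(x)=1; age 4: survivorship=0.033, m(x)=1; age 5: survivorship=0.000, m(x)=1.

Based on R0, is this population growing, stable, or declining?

declining

R0 = Σ lx·mx = 0 + 0 + 0.294 + 0.121 + 0.033 + 0 = 0.448
R0 < 1, so the population is declining.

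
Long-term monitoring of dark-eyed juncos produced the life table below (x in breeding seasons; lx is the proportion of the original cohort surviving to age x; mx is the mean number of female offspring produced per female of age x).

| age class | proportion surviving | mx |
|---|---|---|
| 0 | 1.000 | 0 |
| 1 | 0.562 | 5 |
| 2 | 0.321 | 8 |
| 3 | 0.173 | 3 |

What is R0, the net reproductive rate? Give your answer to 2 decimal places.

5.90

lx·mx by age: 0, 2.81, 2.568, 0.519
R0 = Σ lx·mx = 5.897 → 5.90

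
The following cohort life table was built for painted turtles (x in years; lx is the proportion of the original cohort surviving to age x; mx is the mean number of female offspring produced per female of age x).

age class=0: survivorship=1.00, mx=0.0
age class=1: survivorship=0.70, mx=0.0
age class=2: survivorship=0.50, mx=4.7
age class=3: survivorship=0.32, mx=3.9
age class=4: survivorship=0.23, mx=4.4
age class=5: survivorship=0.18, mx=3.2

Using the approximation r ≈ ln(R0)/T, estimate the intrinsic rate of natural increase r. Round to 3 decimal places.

0.555

R0 = Σ lx·mx = 0 + 0 + 2.35 + 1.248 + 1.012 + 0.576 = 5.186
Σ x·lx·mx = 15.372; T = 15.372/5.186 = 2.96413…
r ≈ ln(R0)/T = ln(5.186)/2.96413… = 0.55529… → 0.555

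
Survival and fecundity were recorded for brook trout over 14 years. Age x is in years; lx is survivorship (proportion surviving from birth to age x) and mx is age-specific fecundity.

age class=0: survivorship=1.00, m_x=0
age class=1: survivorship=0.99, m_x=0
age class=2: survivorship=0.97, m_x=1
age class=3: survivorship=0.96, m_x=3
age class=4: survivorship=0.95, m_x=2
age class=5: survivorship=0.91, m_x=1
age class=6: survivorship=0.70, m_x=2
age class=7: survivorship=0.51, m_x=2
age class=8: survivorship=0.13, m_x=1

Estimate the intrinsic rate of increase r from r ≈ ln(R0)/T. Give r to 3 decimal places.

0.520

R0 = Σ lx·mx = 0 + 0 + 0.97 + 2.88 + 1.9 + 0.91 + 1.4 + 1.02 + 0.13 = 9.21
Σ x·lx·mx = 39.31; T = 39.31/9.21 = 4.26819…
r ≈ ln(R0)/T = ln(9.21)/4.26819… = 0.5202… → 0.520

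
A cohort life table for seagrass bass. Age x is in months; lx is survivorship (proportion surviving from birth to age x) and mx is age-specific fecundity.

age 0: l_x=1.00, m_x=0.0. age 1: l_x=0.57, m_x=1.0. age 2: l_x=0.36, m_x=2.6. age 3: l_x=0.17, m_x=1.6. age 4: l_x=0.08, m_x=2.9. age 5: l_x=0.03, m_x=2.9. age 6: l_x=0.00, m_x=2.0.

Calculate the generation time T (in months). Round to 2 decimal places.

lx·mx: 0, 0.57, 0.936, 0.272, 0.232, 0.087, 0 → R0 = 2.097
x·lx·mx: 0, 0.57, 1.872, 0.816, 0.928, 0.435, 0 → Σ = 4.621
T = 4.621 / 2.097 = 2.203624… → 2.20

2.20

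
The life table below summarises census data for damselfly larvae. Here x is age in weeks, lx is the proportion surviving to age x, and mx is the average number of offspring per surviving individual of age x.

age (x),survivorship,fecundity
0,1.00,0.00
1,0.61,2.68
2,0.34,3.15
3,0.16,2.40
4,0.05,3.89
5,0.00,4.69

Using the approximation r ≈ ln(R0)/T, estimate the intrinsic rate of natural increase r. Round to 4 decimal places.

0.6844

R0 = Σ lx·mx = 0 + 1.6348 + 1.071 + 0.384 + 0.1945 + 0 = 3.2843
Σ x·lx·mx = 5.7068; T = 5.7068/3.2843 = 1.7376…
r ≈ ln(R0)/T = ln(3.2843)/1.7376… = 0.684365… → 0.6844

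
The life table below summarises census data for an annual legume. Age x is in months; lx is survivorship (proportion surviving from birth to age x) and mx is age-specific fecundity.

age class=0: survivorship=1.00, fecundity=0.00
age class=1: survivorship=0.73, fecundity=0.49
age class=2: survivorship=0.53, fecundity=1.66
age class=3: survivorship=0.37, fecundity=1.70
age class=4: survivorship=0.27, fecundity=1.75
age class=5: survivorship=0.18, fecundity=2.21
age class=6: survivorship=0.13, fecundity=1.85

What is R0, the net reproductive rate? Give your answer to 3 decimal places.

2.977

lx·mx by age: 0, 0.3577, 0.8798, 0.629, 0.4725, 0.3978, 0.2405
R0 = Σ lx·mx = 2.9773 → 2.977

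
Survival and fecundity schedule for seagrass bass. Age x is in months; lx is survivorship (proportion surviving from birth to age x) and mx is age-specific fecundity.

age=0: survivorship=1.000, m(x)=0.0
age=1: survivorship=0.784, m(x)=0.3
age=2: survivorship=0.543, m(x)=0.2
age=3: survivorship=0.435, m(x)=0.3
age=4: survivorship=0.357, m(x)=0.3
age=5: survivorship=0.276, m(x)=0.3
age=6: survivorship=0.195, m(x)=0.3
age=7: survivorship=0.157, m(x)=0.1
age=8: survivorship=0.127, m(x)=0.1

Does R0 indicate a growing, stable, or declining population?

declining

R0 = Σ lx·mx = 0 + 0.2352 + 0.1086 + 0.1305 + 0.1071 + 0.0828 + 0.0585 + 0.0157 + 0.0127 = 0.7511
R0 < 1, so the population is declining.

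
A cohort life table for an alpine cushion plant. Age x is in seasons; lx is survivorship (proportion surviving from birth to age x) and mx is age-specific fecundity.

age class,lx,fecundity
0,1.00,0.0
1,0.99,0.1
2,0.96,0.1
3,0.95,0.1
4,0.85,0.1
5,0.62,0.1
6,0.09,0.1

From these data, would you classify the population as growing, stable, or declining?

R0 = Σ lx·mx = 0 + 0.099 + 0.096 + 0.095 + 0.085 + 0.062 + 0.009 = 0.446
R0 < 1, so the population is declining.

declining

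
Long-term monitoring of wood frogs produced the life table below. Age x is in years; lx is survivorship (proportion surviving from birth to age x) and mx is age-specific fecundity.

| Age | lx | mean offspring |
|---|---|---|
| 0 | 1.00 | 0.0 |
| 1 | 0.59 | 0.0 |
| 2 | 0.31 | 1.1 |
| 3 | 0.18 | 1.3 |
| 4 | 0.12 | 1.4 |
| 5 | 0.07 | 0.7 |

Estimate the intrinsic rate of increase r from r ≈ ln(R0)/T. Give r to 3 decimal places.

-0.080

R0 = Σ lx·mx = 0 + 0 + 0.341 + 0.234 + 0.168 + 0.049 = 0.792
Σ x·lx·mx = 2.301; T = 2.301/0.792 = 2.9053…
r ≈ ln(R0)/T = ln(0.792)/2.9053… = -0.08026… → -0.080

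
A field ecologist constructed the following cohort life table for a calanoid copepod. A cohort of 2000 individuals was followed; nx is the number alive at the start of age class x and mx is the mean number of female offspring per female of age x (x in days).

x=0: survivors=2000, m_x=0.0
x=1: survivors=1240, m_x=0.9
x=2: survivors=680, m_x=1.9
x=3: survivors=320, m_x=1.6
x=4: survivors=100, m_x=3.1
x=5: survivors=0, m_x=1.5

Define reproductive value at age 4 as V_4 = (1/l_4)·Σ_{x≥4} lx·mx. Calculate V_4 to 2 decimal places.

lx = nx/n0 = nx/2000: 1, 0.62, 0.34, 0.16, 0.05, 0
lx·mx for x ≥ 4: 0.155, 0 → sum = 0.155
V_4 = 0.155 / l_4 = 0.155 / 0.05 = 3.1 → 3.10

3.10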